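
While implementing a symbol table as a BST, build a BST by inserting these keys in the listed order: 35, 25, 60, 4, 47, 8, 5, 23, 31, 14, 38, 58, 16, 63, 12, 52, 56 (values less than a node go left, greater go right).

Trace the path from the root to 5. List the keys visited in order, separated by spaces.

35 25 4 8 5

Insert 35: tree is empty, so 35 becomes the root.
Insert 25: 25 < 35 → go left. Place as left child of 35.
Insert 60: 60 > 35 → go right. Place as right child of 35.
Insert 4: 4 < 35 → go left; 4 < 25 → go left. Place as left child of 25.
Insert 47: 47 > 35 → go right; 47 < 60 → go left. Place as left child of 60.
Insert 8: 8 < 35 → go left; 8 < 25 → go left; 8 > 4 → go right. Place as right child of 4.
Insert 5: 5 < 35 → go left; 5 < 25 → go left; 5 > 4 → go right; 5 < 8 → go left. Place as left child of 8.
Insert 23: 23 < 35 → go left; 23 < 25 → go left; 23 > 4 → go right; 23 > 8 → go right. Place as right child of 8.
Insert 31: 31 < 35 → go left; 31 > 25 → go right. Place as right child of 25.
Insert 14: 14 < 35 → go left; 14 < 25 → go left; 14 > 4 → go right; 14 > 8 → go right; 14 < 23 → go left. Place as left child of 23.
Insert 38: 38 > 35 → go right; 38 < 60 → go left; 38 < 47 → go left. Place as left child of 47.
Insert 58: 58 > 35 → go right; 58 < 60 → go left; 58 > 47 → go right. Place as right child of 47.
Insert 16: 16 < 35 → go left; 16 < 25 → go left; 16 > 4 → go right; 16 > 8 → go right; 16 < 23 → go left; 16 > 14 → go right. Place as right child of 14.
Insert 63: 63 > 35 → go right; 63 > 60 → go right. Place as right child of 60.
Insert 12: 12 < 35 → go left; 12 < 25 → go left; 12 > 4 → go right; 12 > 8 → go right; 12 < 23 → go left; 12 < 14 → go left. Place as left child of 14.
Insert 52: 52 > 35 → go right; 52 < 60 → go left; 52 > 47 → go right; 52 < 58 → go left. Place as left child of 58.
Insert 56: 56 > 35 → go right; 56 < 60 → go left; 56 > 47 → go right; 56 < 58 → go left; 56 > 52 → go right. Place as right child of 52.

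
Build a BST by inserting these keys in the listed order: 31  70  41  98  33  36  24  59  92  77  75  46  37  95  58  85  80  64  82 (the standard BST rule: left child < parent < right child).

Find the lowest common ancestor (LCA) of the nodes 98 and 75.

Insert 31: tree is empty, so 31 becomes the root.
Insert 70: 70 > 31 → go right. Place as right child of 31.
Insert 41: 41 > 31 → go right; 41 < 70 → go left. Place as left child of 70.
Insert 98: 98 > 31 → go right; 98 > 70 → go right. Place as right child of 70.
Insert 33: 33 > 31 → go right; 33 < 70 → go left; 33 < 41 → go left. Place as left child of 41.
Insert 36: 36 > 31 → go right; 36 < 70 → go left; 36 < 41 → go left; 36 > 33 → go right. Place as right child of 33.
Insert 24: 24 < 31 → go left. Place as left child of 31.
Insert 59: 59 > 31 → go right; 59 < 70 → go left; 59 > 41 → go right. Place as right child of 41.
Insert 92: 92 > 31 → go right; 92 > 70 → go right; 92 < 98 → go left. Place as left child of 98.
Insert 77: 77 > 31 → go right; 77 > 70 → go right; 77 < 98 → go left; 77 < 92 → go left. Place as left child of 92.
Insert 75: 75 > 31 → go right; 75 > 70 → go right; 75 < 98 → go left; 75 < 92 → go left; 75 < 77 → go left. Place as left child of 77.
Insert 46: 46 > 31 → go right; 46 < 70 → go left; 46 > 41 → go right; 46 < 59 → go left. Place as left child of 59.
Insert 37: 37 > 31 → go right; 37 < 70 → go left; 37 < 41 → go left; 37 > 33 → go right; 37 > 36 → go right. Place as right child of 36.
Insert 95: 95 > 31 → go right; 95 > 70 → go right; 95 < 98 → go left; 95 > 92 → go right. Place as right child of 92.
Insert 58: 58 > 31 → go right; 58 < 70 → go left; 58 > 41 → go right; 58 < 59 → go left; 58 > 46 → go right. Place as right child of 46.
Insert 85: 85 > 31 → go right; 85 > 70 → go right; 85 < 98 → go left; 85 < 92 → go left; 85 > 77 → go right. Place as right child of 77.
Insert 80: 80 > 31 → go right; 80 > 70 → go right; 80 < 98 → go left; 80 < 92 → go left; 80 > 77 → go right; 80 < 85 → go left. Place as left child of 85.
Insert 64: 64 > 31 → go right; 64 < 70 → go left; 64 > 41 → go right; 64 > 59 → go right. Place as right child of 59.
Insert 82: 82 > 31 → go right; 82 > 70 → go right; 82 < 98 → go left; 82 < 92 → go left; 82 > 77 → go right; 82 < 85 → go left; 82 > 80 → go right. Place as right child of 80.

Path to 98: 31 → 70 → 98
Path to 75: 31 → 70 → 98 → 92 → 77 → 75
98 lies on both paths and is an ancestor of the other node.

98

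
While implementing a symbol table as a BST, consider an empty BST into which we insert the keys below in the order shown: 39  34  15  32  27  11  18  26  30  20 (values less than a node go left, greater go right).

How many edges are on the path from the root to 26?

39: root
34: left child of 39 (depth 1)
15: left child of 34 (depth 2)
32: right child of 15 (depth 3)
27: left child of 32 (depth 4)
11: left child of 15 (depth 3)
18: left child of 27 (depth 5)
26: right child of 18 (depth 6)
30: right child of 27 (depth 5)
20: left child of 26 (depth 7)

Path to 26: 39 → 34 → 15 → 32 → 27 → 18 → 26, which is 6 edges.

6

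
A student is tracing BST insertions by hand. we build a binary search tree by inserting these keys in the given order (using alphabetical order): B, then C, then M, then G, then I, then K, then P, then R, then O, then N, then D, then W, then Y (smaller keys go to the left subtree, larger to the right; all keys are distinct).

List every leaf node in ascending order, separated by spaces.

Resulting structure (node: left, right):
  B: L=–, R=C
  C: L=–, R=M
  M: L=G, R=P
  G: L=D, R=I
  I: L=–, R=K
  K: L=–, R=–
  P: L=O, R=R
  R: L=–, R=W
  O: L=N, R=–
  N: L=–, R=–
  D: L=–, R=–
  W: L=–, R=Y
  Y: L=–, R=–

D K N Y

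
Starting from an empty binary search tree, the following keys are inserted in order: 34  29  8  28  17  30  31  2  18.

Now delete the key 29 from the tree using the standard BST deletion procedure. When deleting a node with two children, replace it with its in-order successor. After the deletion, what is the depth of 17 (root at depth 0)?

Resulting structure (node: left, right):
  34: L=29, R=–
  29: L=8, R=30
  8: L=2, R=28
  28: L=17, R=–
  17: L=–, R=18
  30: L=–, R=31
  31: L=–, R=–
  2: L=–, R=–
  18: L=–, R=–

Delete 29 (two children — replace with in-order successor).
After deletion, path to 17: 34 → 30 → 8 → 28 → 17.

4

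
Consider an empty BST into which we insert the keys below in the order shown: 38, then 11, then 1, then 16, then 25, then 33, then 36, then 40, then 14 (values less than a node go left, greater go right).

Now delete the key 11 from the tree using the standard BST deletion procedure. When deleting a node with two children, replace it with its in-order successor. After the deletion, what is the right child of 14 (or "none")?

16

Insert 38: tree is empty, so 38 becomes the root.
Insert 11: 11 < 38 → go left. Place as left child of 38.
Insert 1: 1 < 38 → go left; 1 < 11 → go left. Place as left child of 11.
Insert 16: 16 < 38 → go left; 16 > 11 → go right. Place as right child of 11.
Insert 25: 25 < 38 → go left; 25 > 11 → go right; 25 > 16 → go right. Place as right child of 16.
Insert 33: 33 < 38 → go left; 33 > 11 → go right; 33 > 16 → go right; 33 > 25 → go right. Place as right child of 25.
Insert 36: 36 < 38 → go left; 36 > 11 → go right; 36 > 16 → go right; 36 > 25 → go right; 36 > 33 → go right. Place as right child of 33.
Insert 40: 40 > 38 → go right. Place as right child of 38.
Insert 14: 14 < 38 → go left; 14 > 11 → go right; 14 < 16 → go left. Place as left child of 16.

Delete 11 (two children — replace with in-order successor).
After deletion, 14's right child: 16.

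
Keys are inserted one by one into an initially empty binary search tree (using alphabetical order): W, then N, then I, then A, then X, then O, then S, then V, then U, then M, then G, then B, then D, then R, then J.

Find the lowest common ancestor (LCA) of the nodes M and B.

Insert W: tree is empty, so W becomes the root.
Insert N: N < W → go left. Place as left child of W.
Insert I: I < W → go left; I < N → go left. Place as left child of N.
Insert A: A < W → go left; A < N → go left; A < I → go left. Place as left child of I.
Insert X: X > W → go right. Place as right child of W.
Insert O: O < W → go left; O > N → go right. Place as right child of N.
Insert S: S < W → go left; S > N → go right; S > O → go right. Place as right child of O.
Insert V: V < W → go left; V > N → go right; V > O → go right; V > S → go right. Place as right child of S.
Insert U: U < W → go left; U > N → go right; U > O → go right; U > S → go right; U < V → go left. Place as left child of V.
Insert M: M < W → go left; M < N → go left; M > I → go right. Place as right child of I.
Insert G: G < W → go left; G < N → go left; G < I → go left; G > A → go right. Place as right child of A.
Insert B: B < W → go left; B < N → go left; B < I → go left; B > A → go right; B < G → go left. Place as left child of G.
Insert D: D < W → go left; D < N → go left; D < I → go left; D > A → go right; D < G → go left; D > B → go right. Place as right child of B.
Insert R: R < W → go left; R > N → go right; R > O → go right; R < S → go left. Place as left child of S.
Insert J: J < W → go left; J < N → go left; J > I → go right; J < M → go left. Place as left child of M.

Path to M: W → N → I → M
Path to B: W → N → I → A → G → B
The paths share a prefix ending at I, then split left and right.

I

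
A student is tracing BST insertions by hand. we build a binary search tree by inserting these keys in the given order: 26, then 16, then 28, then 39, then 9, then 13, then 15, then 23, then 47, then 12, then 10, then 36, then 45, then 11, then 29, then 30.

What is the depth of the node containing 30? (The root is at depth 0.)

Insert 26: tree is empty, so 26 becomes the root.
Insert 16: 16 < 26 → go left. Place as left child of 26.
Insert 28: 28 > 26 → go right. Place as right child of 26.
Insert 39: 39 > 26 → go right; 39 > 28 → go right. Place as right child of 28.
Insert 9: 9 < 26 → go left; 9 < 16 → go left. Place as left child of 16.
Insert 13: 13 < 26 → go left; 13 < 16 → go left; 13 > 9 → go right. Place as right child of 9.
Insert 15: 15 < 26 → go left; 15 < 16 → go left; 15 > 9 → go right; 15 > 13 → go right. Place as right child of 13.
Insert 23: 23 < 26 → go left; 23 > 16 → go right. Place as right child of 16.
Insert 47: 47 > 26 → go right; 47 > 28 → go right; 47 > 39 → go right. Place as right child of 39.
Insert 12: 12 < 26 → go left; 12 < 16 → go left; 12 > 9 → go right; 12 < 13 → go left. Place as left child of 13.
Insert 10: 10 < 26 → go left; 10 < 16 → go left; 10 > 9 → go right; 10 < 13 → go left; 10 < 12 → go left. Place as left child of 12.
Insert 36: 36 > 26 → go right; 36 > 28 → go right; 36 < 39 → go left. Place as left child of 39.
Insert 45: 45 > 26 → go right; 45 > 28 → go right; 45 > 39 → go right; 45 < 47 → go left. Place as left child of 47.
Insert 11: 11 < 26 → go left; 11 < 16 → go left; 11 > 9 → go right; 11 < 13 → go left; 11 < 12 → go left; 11 > 10 → go right. Place as right child of 10.
Insert 29: 29 > 26 → go right; 29 > 28 → go right; 29 < 39 → go left; 29 < 36 → go left. Place as left child of 36.
Insert 30: 30 > 26 → go right; 30 > 28 → go right; 30 < 39 → go left; 30 < 36 → go left; 30 > 29 → go right. Place as right child of 29.

Path to 30: 26 → 28 → 39 → 36 → 29 → 30, which is 5 edges.

5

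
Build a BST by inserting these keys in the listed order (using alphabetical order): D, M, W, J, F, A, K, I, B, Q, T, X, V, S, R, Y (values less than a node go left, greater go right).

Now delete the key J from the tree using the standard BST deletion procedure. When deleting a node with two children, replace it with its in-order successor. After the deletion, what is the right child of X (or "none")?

Y

D: root
M: right child of D (depth 1)
W: right child of M (depth 2)
J: left child of M (depth 2)
F: left child of J (depth 3)
A: left child of D (depth 1)
K: right child of J (depth 3)
I: right child of F (depth 4)
B: right child of A (depth 2)
Q: left child of W (depth 3)
T: right child of Q (depth 4)
X: right child of W (depth 3)
V: right child of T (depth 5)
S: left child of T (depth 5)
R: left child of S (depth 6)
Y: right child of X (depth 4)

Delete J (two children — replace with in-order successor).
After deletion, X's right child: Y.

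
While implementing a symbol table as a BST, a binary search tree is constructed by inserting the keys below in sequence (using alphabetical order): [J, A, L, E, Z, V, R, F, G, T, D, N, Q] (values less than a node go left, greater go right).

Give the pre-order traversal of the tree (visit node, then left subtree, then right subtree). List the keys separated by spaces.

J A E D F G L Z V R N Q T

J: root
A: left child of J (depth 1)
L: right child of J (depth 1)
E: right child of A (depth 2)
Z: right child of L (depth 2)
V: left child of Z (depth 3)
R: left child of V (depth 4)
F: right child of E (depth 3)
G: right child of F (depth 4)
T: right child of R (depth 5)
D: left child of E (depth 3)
N: left child of R (depth 5)
Q: right child of N (depth 6)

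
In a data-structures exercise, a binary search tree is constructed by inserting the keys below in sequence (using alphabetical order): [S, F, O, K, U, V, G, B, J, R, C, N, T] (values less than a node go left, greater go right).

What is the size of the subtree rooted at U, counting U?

S: root
F: left child of S (depth 1)
O: right child of F (depth 2)
K: left child of O (depth 3)
U: right child of S (depth 1)
V: right child of U (depth 2)
G: left child of K (depth 4)
B: left child of F (depth 2)
J: right child of G (depth 5)
R: right child of O (depth 3)
C: right child of B (depth 3)
N: right child of K (depth 4)
T: left child of U (depth 2)

Subtree rooted at U contains: U, T, V — 3 nodes.

3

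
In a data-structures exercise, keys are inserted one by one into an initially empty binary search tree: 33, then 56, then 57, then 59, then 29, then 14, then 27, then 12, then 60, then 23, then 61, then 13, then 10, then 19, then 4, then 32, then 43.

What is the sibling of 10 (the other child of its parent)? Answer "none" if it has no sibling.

13

33: root
56: right child of 33 (depth 1)
57: right child of 56 (depth 2)
59: right child of 57 (depth 3)
29: left child of 33 (depth 1)
14: left child of 29 (depth 2)
27: right child of 14 (depth 3)
12: left child of 14 (depth 3)
60: right child of 59 (depth 4)
23: left child of 27 (depth 4)
61: right child of 60 (depth 5)
13: right child of 12 (depth 4)
10: left child of 12 (depth 4)
19: left child of 23 (depth 5)
4: left child of 10 (depth 5)
32: right child of 29 (depth 2)
43: left child of 56 (depth 2)

10's parent is 12; the other child of 12 is 13.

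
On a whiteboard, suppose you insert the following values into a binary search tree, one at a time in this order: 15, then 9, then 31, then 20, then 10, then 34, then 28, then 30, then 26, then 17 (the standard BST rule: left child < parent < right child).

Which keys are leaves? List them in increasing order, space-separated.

Resulting structure (node: left, right):
  15: L=9, R=31
  9: L=–, R=10
  31: L=20, R=34
  20: L=17, R=28
  10: L=–, R=–
  34: L=–, R=–
  28: L=26, R=30
  30: L=–, R=–
  26: L=–, R=–
  17: L=–, R=–

10 17 26 30 34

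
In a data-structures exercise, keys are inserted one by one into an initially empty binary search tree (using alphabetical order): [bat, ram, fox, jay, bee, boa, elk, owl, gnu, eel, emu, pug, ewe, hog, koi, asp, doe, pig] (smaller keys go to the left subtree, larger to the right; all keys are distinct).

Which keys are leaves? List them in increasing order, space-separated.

asp doe ewe hog koi pig

bat: root
ram: right child of bat (depth 1)
fox: left child of ram (depth 2)
jay: right child of fox (depth 3)
bee: left child of fox (depth 3)
boa: right child of bee (depth 4)
elk: right child of boa (depth 5)
owl: right child of jay (depth 4)
gnu: left child of jay (depth 4)
eel: left child of elk (depth 6)
emu: right child of elk (depth 6)
pug: right child of owl (depth 5)
ewe: right child of emu (depth 7)
hog: right child of gnu (depth 5)
koi: left child of owl (depth 5)
asp: left child of bat (depth 1)
doe: left child of eel (depth 7)
pig: left child of pug (depth 6)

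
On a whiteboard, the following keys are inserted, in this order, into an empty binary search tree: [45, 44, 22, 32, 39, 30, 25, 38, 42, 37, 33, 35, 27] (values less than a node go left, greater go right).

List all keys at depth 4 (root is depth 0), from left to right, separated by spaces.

45: root
44: left child of 45 (depth 1)
22: left child of 44 (depth 2)
32: right child of 22 (depth 3)
39: right child of 32 (depth 4)
30: left child of 32 (depth 4)
25: left child of 30 (depth 5)
38: left child of 39 (depth 5)
42: right child of 39 (depth 5)
37: left child of 38 (depth 6)
33: left child of 37 (depth 7)
35: right child of 33 (depth 8)
27: right child of 25 (depth 6)

30 39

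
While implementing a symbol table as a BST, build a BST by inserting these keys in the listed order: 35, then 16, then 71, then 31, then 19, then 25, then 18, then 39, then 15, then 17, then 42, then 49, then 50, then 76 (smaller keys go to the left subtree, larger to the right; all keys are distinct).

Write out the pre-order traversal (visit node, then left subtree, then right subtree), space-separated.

Insert 35: tree is empty, so 35 becomes the root.
Insert 16: 16 < 35 → go left. Place as left child of 35.
Insert 71: 71 > 35 → go right. Place as right child of 35.
Insert 31: 31 < 35 → go left; 31 > 16 → go right. Place as right child of 16.
Insert 19: 19 < 35 → go left; 19 > 16 → go right; 19 < 31 → go left. Place as left child of 31.
Insert 25: 25 < 35 → go left; 25 > 16 → go right; 25 < 31 → go left; 25 > 19 → go right. Place as right child of 19.
Insert 18: 18 < 35 → go left; 18 > 16 → go right; 18 < 31 → go left; 18 < 19 → go left. Place as left child of 19.
Insert 39: 39 > 35 → go right; 39 < 71 → go left. Place as left child of 71.
Insert 15: 15 < 35 → go left; 15 < 16 → go left. Place as left child of 16.
Insert 17: 17 < 35 → go left; 17 > 16 → go right; 17 < 31 → go left; 17 < 19 → go left; 17 < 18 → go left. Place as left child of 18.
Insert 42: 42 > 35 → go right; 42 < 71 → go left; 42 > 39 → go right. Place as right child of 39.
Insert 49: 49 > 35 → go right; 49 < 71 → go left; 49 > 39 → go right; 49 > 42 → go right. Place as right child of 42.
Insert 50: 50 > 35 → go right; 50 < 71 → go left; 50 > 39 → go right; 50 > 42 → go right; 50 > 49 → go right. Place as right child of 49.
Insert 76: 76 > 35 → go right; 76 > 71 → go right. Place as right child of 71.

35 16 15 31 19 18 17 25 71 39 42 49 50 76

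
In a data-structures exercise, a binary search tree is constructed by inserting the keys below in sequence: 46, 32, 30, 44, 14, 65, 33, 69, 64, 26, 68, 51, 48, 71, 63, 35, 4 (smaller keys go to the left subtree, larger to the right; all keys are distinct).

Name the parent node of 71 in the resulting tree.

46: root
32: left child of 46 (depth 1)
30: left child of 32 (depth 2)
44: right child of 32 (depth 2)
14: left child of 30 (depth 3)
65: right child of 46 (depth 1)
33: left child of 44 (depth 3)
69: right child of 65 (depth 2)
64: left child of 65 (depth 2)
26: right child of 14 (depth 4)
68: left child of 69 (depth 3)
51: left child of 64 (depth 3)
48: left child of 51 (depth 4)
71: right child of 69 (depth 3)
63: right child of 51 (depth 4)
35: right child of 33 (depth 4)
4: left child of 14 (depth 4)

69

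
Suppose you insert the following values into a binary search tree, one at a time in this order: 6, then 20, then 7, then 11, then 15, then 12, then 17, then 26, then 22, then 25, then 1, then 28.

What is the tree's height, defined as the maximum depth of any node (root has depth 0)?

6: root
20: right child of 6 (depth 1)
7: left child of 20 (depth 2)
11: right child of 7 (depth 3)
15: right child of 11 (depth 4)
12: left child of 15 (depth 5)
17: right child of 15 (depth 5)
26: right child of 20 (depth 2)
22: left child of 26 (depth 3)
25: right child of 22 (depth 4)
1: left child of 6 (depth 1)
28: right child of 26 (depth 3)

The deepest node is 12 at depth 5.

5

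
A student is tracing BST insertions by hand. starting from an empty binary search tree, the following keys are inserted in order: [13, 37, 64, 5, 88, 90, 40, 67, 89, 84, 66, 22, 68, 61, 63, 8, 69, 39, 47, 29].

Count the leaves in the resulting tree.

8

13: root
37: right child of 13 (depth 1)
64: right child of 37 (depth 2)
5: left child of 13 (depth 1)
88: right child of 64 (depth 3)
90: right child of 88 (depth 4)
40: left child of 64 (depth 3)
67: left child of 88 (depth 4)
89: left child of 90 (depth 5)
84: right child of 67 (depth 5)
66: left child of 67 (depth 5)
22: left child of 37 (depth 2)
68: left child of 84 (depth 6)
61: right child of 40 (depth 4)
63: right child of 61 (depth 5)
8: right child of 5 (depth 2)
69: right child of 68 (depth 7)
39: left child of 40 (depth 4)
47: left child of 61 (depth 5)
29: right child of 22 (depth 3)

Leaves: 8, 29, 39, 47, 63, 66, 69, 89 — 8 in total.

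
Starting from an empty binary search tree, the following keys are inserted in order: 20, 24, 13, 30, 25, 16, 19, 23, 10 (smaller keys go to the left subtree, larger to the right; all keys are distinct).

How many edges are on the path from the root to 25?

Resulting structure (node: left, right):
  20: L=13, R=24
  24: L=23, R=30
  13: L=10, R=16
  30: L=25, R=–
  25: L=–, R=–
  16: L=–, R=19
  19: L=–, R=–
  23: L=–, R=–
  10: L=–, R=–

Path to 25: 20 → 24 → 30 → 25, which is 3 edges.

3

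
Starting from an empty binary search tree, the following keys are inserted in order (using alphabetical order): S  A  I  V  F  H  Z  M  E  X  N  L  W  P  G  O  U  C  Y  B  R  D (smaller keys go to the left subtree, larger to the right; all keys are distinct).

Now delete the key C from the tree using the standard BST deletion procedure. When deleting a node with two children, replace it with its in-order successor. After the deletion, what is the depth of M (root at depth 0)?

Resulting structure (node: left, right):
  S: L=A, R=V
  A: L=–, R=I
  I: L=F, R=M
  V: L=U, R=Z
  F: L=E, R=H
  H: L=G, R=–
  Z: L=X, R=–
  M: L=L, R=N
  E: L=C, R=–
  X: L=W, R=Y
  N: L=–, R=P
  L: L=–, R=–
  W: L=–, R=–
  P: L=O, R=R
  G: L=–, R=–
  O: L=–, R=–
  U: L=–, R=–
  C: L=B, R=D
  Y: L=–, R=–
  B: L=–, R=–
  R: L=–, R=–
  D: L=–, R=–

Delete C (two children — replace with in-order successor).
After deletion, path to M: S → A → I → M.

3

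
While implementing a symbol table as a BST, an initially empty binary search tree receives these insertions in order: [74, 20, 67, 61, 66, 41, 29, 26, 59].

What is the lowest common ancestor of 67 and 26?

67

74: root
20: left child of 74 (depth 1)
67: right child of 20 (depth 2)
61: left child of 67 (depth 3)
66: right child of 61 (depth 4)
41: left child of 61 (depth 4)
29: left child of 41 (depth 5)
26: left child of 29 (depth 6)
59: right child of 41 (depth 5)

Path to 67: 74 → 20 → 67
Path to 26: 74 → 20 → 67 → 61 → 41 → 29 → 26
67 lies on both paths and is an ancestor of the other node.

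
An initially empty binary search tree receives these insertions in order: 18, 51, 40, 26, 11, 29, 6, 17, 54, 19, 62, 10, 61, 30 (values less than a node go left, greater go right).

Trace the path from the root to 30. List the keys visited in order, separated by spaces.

18 51 40 26 29 30

Resulting structure (node: left, right):
  18: L=11, R=51
  51: L=40, R=54
  40: L=26, R=–
  26: L=19, R=29
  11: L=6, R=17
  29: L=–, R=30
  6: L=–, R=10
  17: L=–, R=–
  54: L=–, R=62
  19: L=–, R=–
  62: L=61, R=–
  10: L=–, R=–
  61: L=–, R=–
  30: L=–, R=–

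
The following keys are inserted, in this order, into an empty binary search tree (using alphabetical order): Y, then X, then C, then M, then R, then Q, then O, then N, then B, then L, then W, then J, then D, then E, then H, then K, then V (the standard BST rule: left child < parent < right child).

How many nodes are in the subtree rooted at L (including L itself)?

Resulting structure (node: left, right):
  Y: L=X, R=–
  X: L=C, R=–
  C: L=B, R=M
  M: L=L, R=R
  R: L=Q, R=W
  Q: L=O, R=–
  O: L=N, R=–
  N: L=–, R=–
  B: L=–, R=–
  L: L=J, R=–
  W: L=V, R=–
  J: L=D, R=K
  D: L=–, R=E
  E: L=–, R=H
  H: L=–, R=–
  K: L=–, R=–
  V: L=–, R=–

Subtree rooted at L contains: L, J, D, E, H, K — 6 nodes.

6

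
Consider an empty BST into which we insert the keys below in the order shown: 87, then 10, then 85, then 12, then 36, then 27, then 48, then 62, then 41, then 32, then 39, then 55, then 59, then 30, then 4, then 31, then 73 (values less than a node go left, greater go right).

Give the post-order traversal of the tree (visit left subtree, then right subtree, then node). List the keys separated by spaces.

87: root
10: left child of 87 (depth 1)
85: right child of 10 (depth 2)
12: left child of 85 (depth 3)
36: right child of 12 (depth 4)
27: left child of 36 (depth 5)
48: right child of 36 (depth 5)
62: right child of 48 (depth 6)
41: left child of 48 (depth 6)
32: right child of 27 (depth 6)
39: left child of 41 (depth 7)
55: left child of 62 (depth 7)
59: right child of 55 (depth 8)
30: left child of 32 (depth 7)
4: left child of 10 (depth 2)
31: right child of 30 (depth 8)
73: right child of 62 (depth 7)

4 31 30 32 27 39 41 59 55 73 62 48 36 12 85 10 87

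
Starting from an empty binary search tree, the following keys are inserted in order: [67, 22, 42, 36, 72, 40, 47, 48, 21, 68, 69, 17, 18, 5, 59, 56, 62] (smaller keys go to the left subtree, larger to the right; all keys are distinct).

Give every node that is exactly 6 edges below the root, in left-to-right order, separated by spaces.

56 62

Insert 67: tree is empty, so 67 becomes the root.
Insert 22: 22 < 67 → go left. Place as left child of 67.
Insert 42: 42 < 67 → go left; 42 > 22 → go right. Place as right child of 22.
Insert 36: 36 < 67 → go left; 36 > 22 → go right; 36 < 42 → go left. Place as left child of 42.
Insert 72: 72 > 67 → go right. Place as right child of 67.
Insert 40: 40 < 67 → go left; 40 > 22 → go right; 40 < 42 → go left; 40 > 36 → go right. Place as right child of 36.
Insert 47: 47 < 67 → go left; 47 > 22 → go right; 47 > 42 → go right. Place as right child of 42.
Insert 48: 48 < 67 → go left; 48 > 22 → go right; 48 > 42 → go right; 48 > 47 → go right. Place as right child of 47.
Insert 21: 21 < 67 → go left; 21 < 22 → go left. Place as left child of 22.
Insert 68: 68 > 67 → go right; 68 < 72 → go left. Place as left child of 72.
Insert 69: 69 > 67 → go right; 69 < 72 → go left; 69 > 68 → go right. Place as right child of 68.
Insert 17: 17 < 67 → go left; 17 < 22 → go left; 17 < 21 → go left. Place as left child of 21.
Insert 18: 18 < 67 → go left; 18 < 22 → go left; 18 < 21 → go left; 18 > 17 → go right. Place as right child of 17.
Insert 5: 5 < 67 → go left; 5 < 22 → go left; 5 < 21 → go left; 5 < 17 → go left. Place as left child of 17.
Insert 59: 59 < 67 → go left; 59 > 22 → go right; 59 > 42 → go right; 59 > 47 → go right; 59 > 48 → go right. Place as right child of 48.
Insert 56: 56 < 67 → go left; 56 > 22 → go right; 56 > 42 → go right; 56 > 47 → go right; 56 > 48 → go right; 56 < 59 → go left. Place as left child of 59.
Insert 62: 62 < 67 → go left; 62 > 22 → go right; 62 > 42 → go right; 62 > 47 → go right; 62 > 48 → go right; 62 > 59 → go right. Place as right child of 59.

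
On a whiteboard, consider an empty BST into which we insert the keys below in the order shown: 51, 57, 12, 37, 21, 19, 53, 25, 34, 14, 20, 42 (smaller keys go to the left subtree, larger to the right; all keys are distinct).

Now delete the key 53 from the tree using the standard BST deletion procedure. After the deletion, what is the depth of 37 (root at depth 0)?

2

Resulting structure (node: left, right):
  51: L=12, R=57
  57: L=53, R=–
  12: L=–, R=37
  37: L=21, R=42
  21: L=19, R=25
  19: L=14, R=20
  53: L=–, R=–
  25: L=–, R=34
  34: L=–, R=–
  14: L=–, R=–
  20: L=–, R=–
  42: L=–, R=–

Delete 53 (at most one child — splice it out).
After deletion, path to 37: 51 → 12 → 37.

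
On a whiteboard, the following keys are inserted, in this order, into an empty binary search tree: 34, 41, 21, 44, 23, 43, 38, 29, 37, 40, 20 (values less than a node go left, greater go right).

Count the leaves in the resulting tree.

Resulting structure (node: left, right):
  34: L=21, R=41
  41: L=38, R=44
  21: L=20, R=23
  44: L=43, R=–
  23: L=–, R=29
  43: L=–, R=–
  38: L=37, R=40
  29: L=–, R=–
  37: L=–, R=–
  40: L=–, R=–
  20: L=–, R=–

Leaves: 20, 29, 37, 40, 43 — 5 in total.

5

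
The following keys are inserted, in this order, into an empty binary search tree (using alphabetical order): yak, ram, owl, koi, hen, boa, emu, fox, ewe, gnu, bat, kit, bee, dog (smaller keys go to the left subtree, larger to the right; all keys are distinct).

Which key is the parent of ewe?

Insert yak: tree is empty, so yak becomes the root.
Insert ram: ram < yak → go left. Place as left child of yak.
Insert owl: owl < yak → go left; owl < ram → go left. Place as left child of ram.
Insert koi: koi < yak → go left; koi < ram → go left; koi < owl → go left. Place as left child of owl.
Insert hen: hen < yak → go left; hen < ram → go left; hen < owl → go left; hen < koi → go left. Place as left child of koi.
Insert boa: boa < yak → go left; boa < ram → go left; boa < owl → go left; boa < koi → go left; boa < hen → go left. Place as left child of hen.
Insert emu: emu < yak → go left; emu < ram → go left; emu < owl → go left; emu < koi → go left; emu < hen → go left; emu > boa → go right. Place as right child of boa.
Insert fox: fox < yak → go left; fox < ram → go left; fox < owl → go left; fox < koi → go left; fox < hen → go left; fox > boa → go right; fox > emu → go right. Place as right child of emu.
Insert ewe: ewe < yak → go left; ewe < ram → go left; ewe < owl → go left; ewe < koi → go left; ewe < hen → go left; ewe > boa → go right; ewe > emu → go right; ewe < fox → go left. Place as left child of fox.
Insert gnu: gnu < yak → go left; gnu < ram → go left; gnu < owl → go left; gnu < koi → go left; gnu < hen → go left; gnu > boa → go right; gnu > emu → go right; gnu > fox → go right. Place as right child of fox.
Insert bat: bat < yak → go left; bat < ram → go left; bat < owl → go left; bat < koi → go left; bat < hen → go left; bat < boa → go left. Place as left child of boa.
Insert kit: kit < yak → go left; kit < ram → go left; kit < owl → go left; kit < koi → go left; kit > hen → go right. Place as right child of hen.
Insert bee: bee < yak → go left; bee < ram → go left; bee < owl → go left; bee < koi → go left; bee < hen → go left; bee < boa → go left; bee > bat → go right. Place as right child of bat.
Insert dog: dog < yak → go left; dog < ram → go left; dog < owl → go left; dog < koi → go left; dog < hen → go left; dog > boa → go right; dog < emu → go left. Place as left child of emu.

fox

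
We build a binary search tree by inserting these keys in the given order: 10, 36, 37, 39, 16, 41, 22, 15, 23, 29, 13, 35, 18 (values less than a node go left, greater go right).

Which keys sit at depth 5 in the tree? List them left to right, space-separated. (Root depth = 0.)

29

10: root
36: right child of 10 (depth 1)
37: right child of 36 (depth 2)
39: right child of 37 (depth 3)
16: left child of 36 (depth 2)
41: right child of 39 (depth 4)
22: right child of 16 (depth 3)
15: left child of 16 (depth 3)
23: right child of 22 (depth 4)
29: right child of 23 (depth 5)
13: left child of 15 (depth 4)
35: right child of 29 (depth 6)
18: left child of 22 (depth 4)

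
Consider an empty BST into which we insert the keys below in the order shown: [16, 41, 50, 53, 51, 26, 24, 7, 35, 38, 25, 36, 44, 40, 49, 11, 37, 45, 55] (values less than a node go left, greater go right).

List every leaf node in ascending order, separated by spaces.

11 25 37 40 45 51 55

16: root
41: right child of 16 (depth 1)
50: right child of 41 (depth 2)
53: right child of 50 (depth 3)
51: left child of 53 (depth 4)
26: left child of 41 (depth 2)
24: left child of 26 (depth 3)
7: left child of 16 (depth 1)
35: right child of 26 (depth 3)
38: right child of 35 (depth 4)
25: right child of 24 (depth 4)
36: left child of 38 (depth 5)
44: left child of 50 (depth 3)
40: right child of 38 (depth 5)
49: right child of 44 (depth 4)
11: right child of 7 (depth 2)
37: right child of 36 (depth 6)
45: left child of 49 (depth 5)
55: right child of 53 (depth 4)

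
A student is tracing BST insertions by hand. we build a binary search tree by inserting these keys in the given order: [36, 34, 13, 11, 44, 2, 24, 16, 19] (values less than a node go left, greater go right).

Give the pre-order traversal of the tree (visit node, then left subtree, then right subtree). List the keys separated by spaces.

36 34 13 11 2 24 16 19 44

Resulting structure (node: left, right):
  36: L=34, R=44
  34: L=13, R=–
  13: L=11, R=24
  11: L=2, R=–
  44: L=–, R=–
  2: L=–, R=–
  24: L=16, R=–
  16: L=–, R=19
  19: L=–, R=–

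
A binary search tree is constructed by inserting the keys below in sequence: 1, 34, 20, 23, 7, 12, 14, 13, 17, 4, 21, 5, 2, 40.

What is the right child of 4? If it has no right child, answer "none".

Insert 1: tree is empty, so 1 becomes the root.
Insert 34: 34 > 1 → go right. Place as right child of 1.
Insert 20: 20 > 1 → go right; 20 < 34 → go left. Place as left child of 34.
Insert 23: 23 > 1 → go right; 23 < 34 → go left; 23 > 20 → go right. Place as right child of 20.
Insert 7: 7 > 1 → go right; 7 < 34 → go left; 7 < 20 → go left. Place as left child of 20.
Insert 12: 12 > 1 → go right; 12 < 34 → go left; 12 < 20 → go left; 12 > 7 → go right. Place as right child of 7.
Insert 14: 14 > 1 → go right; 14 < 34 → go left; 14 < 20 → go left; 14 > 7 → go right; 14 > 12 → go right. Place as right child of 12.
Insert 13: 13 > 1 → go right; 13 < 34 → go left; 13 < 20 → go left; 13 > 7 → go right; 13 > 12 → go right; 13 < 14 → go left. Place as left child of 14.
Insert 17: 17 > 1 → go right; 17 < 34 → go left; 17 < 20 → go left; 17 > 7 → go right; 17 > 12 → go right; 17 > 14 → go right. Place as right child of 14.
Insert 4: 4 > 1 → go right; 4 < 34 → go left; 4 < 20 → go left; 4 < 7 → go left. Place as left child of 7.
Insert 21: 21 > 1 → go right; 21 < 34 → go left; 21 > 20 → go right; 21 < 23 → go left. Place as left child of 23.
Insert 5: 5 > 1 → go right; 5 < 34 → go left; 5 < 20 → go left; 5 < 7 → go left; 5 > 4 → go right. Place as right child of 4.
Insert 2: 2 > 1 → go right; 2 < 34 → go left; 2 < 20 → go left; 2 < 7 → go left; 2 < 4 → go left. Place as left child of 4.
Insert 40: 40 > 1 → go right; 40 > 34 → go right. Place as right child of 34.

5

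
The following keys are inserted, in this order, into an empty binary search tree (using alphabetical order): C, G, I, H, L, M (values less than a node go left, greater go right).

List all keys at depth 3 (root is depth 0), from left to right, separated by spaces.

Insert C: tree is empty, so C becomes the root.
Insert G: G > C → go right. Place as right child of C.
Insert I: I > C → go right; I > G → go right. Place as right child of G.
Insert H: H > C → go right; H > G → go right; H < I → go left. Place as left child of I.
Insert L: L > C → go right; L > G → go right; L > I → go right. Place as right child of I.
Insert M: M > C → go right; M > G → go right; M > I → go right; M > L → go right. Place as right child of L.

H L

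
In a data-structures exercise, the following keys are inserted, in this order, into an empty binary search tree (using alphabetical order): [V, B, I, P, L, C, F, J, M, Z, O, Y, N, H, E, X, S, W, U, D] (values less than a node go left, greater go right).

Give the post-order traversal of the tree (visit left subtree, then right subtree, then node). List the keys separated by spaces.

V: root
B: left child of V (depth 1)
I: right child of B (depth 2)
P: right child of I (depth 3)
L: left child of P (depth 4)
C: left child of I (depth 3)
F: right child of C (depth 4)
J: left child of L (depth 5)
M: right child of L (depth 5)
Z: right child of V (depth 1)
O: right child of M (depth 6)
Y: left child of Z (depth 2)
N: left child of O (depth 7)
H: right child of F (depth 5)
E: left child of F (depth 5)
X: left child of Y (depth 3)
S: right child of P (depth 4)
W: left child of X (depth 4)
U: right child of S (depth 5)
D: left child of E (depth 6)

D E H F C J N O M L U S P I B W X Y Z V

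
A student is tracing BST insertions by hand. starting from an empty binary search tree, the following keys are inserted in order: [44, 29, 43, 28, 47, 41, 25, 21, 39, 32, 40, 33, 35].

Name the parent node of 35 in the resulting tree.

44: root
29: left child of 44 (depth 1)
43: right child of 29 (depth 2)
28: left child of 29 (depth 2)
47: right child of 44 (depth 1)
41: left child of 43 (depth 3)
25: left child of 28 (depth 3)
21: left child of 25 (depth 4)
39: left child of 41 (depth 4)
32: left child of 39 (depth 5)
40: right child of 39 (depth 5)
33: right child of 32 (depth 6)
35: right child of 33 (depth 7)

33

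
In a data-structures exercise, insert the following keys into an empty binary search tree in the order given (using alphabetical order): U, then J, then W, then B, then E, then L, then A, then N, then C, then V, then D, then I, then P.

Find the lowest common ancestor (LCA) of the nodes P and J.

J

Resulting structure (node: left, right):
  U: L=J, R=W
  J: L=B, R=L
  W: L=V, R=–
  B: L=A, R=E
  E: L=C, R=I
  L: L=–, R=N
  A: L=–, R=–
  N: L=–, R=P
  C: L=–, R=D
  V: L=–, R=–
  D: L=–, R=–
  I: L=–, R=–
  P: L=–, R=–

Path to P: U → J → L → N → P
Path to J: U → J
J lies on both paths and is an ancestor of the other node.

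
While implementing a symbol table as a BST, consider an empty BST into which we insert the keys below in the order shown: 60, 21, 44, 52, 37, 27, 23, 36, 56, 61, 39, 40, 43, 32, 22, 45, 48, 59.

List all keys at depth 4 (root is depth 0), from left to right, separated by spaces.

60: root
21: left child of 60 (depth 1)
44: right child of 21 (depth 2)
52: right child of 44 (depth 3)
37: left child of 44 (depth 3)
27: left child of 37 (depth 4)
23: left child of 27 (depth 5)
36: right child of 27 (depth 5)
56: right child of 52 (depth 4)
61: right child of 60 (depth 1)
39: right child of 37 (depth 4)
40: right child of 39 (depth 5)
43: right child of 40 (depth 6)
32: left child of 36 (depth 6)
22: left child of 23 (depth 6)
45: left child of 52 (depth 4)
48: right child of 45 (depth 5)
59: right child of 56 (depth 5)

27 39 45 56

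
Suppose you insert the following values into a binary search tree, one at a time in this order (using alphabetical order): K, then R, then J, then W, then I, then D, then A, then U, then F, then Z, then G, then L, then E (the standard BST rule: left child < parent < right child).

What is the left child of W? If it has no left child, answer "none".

Insert K: tree is empty, so K becomes the root.
Insert R: R > K → go right. Place as right child of K.
Insert J: J < K → go left. Place as left child of K.
Insert W: W > K → go right; W > R → go right. Place as right child of R.
Insert I: I < K → go left; I < J → go left. Place as left child of J.
Insert D: D < K → go left; D < J → go left; D < I → go left. Place as left child of I.
Insert A: A < K → go left; A < J → go left; A < I → go left; A < D → go left. Place as left child of D.
Insert U: U > K → go right; U > R → go right; U < W → go left. Place as left child of W.
Insert F: F < K → go left; F < J → go left; F < I → go left; F > D → go right. Place as right child of D.
Insert Z: Z > K → go right; Z > R → go right; Z > W → go right. Place as right child of W.
Insert G: G < K → go left; G < J → go left; G < I → go left; G > D → go right; G > F → go right. Place as right child of F.
Insert L: L > K → go right; L < R → go left. Place as left child of R.
Insert E: E < K → go left; E < J → go left; E < I → go left; E > D → go right; E < F → go left. Place as left child of F.

U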